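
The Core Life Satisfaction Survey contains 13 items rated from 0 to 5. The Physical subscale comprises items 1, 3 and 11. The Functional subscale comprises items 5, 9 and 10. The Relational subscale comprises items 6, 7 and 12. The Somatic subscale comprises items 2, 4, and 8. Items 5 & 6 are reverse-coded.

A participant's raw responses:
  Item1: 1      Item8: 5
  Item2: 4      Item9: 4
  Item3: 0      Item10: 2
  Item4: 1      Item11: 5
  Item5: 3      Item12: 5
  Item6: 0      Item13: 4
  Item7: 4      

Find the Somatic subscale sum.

Somatic items: 2, 4, 8.
  item 2: 4
  item 4: 1
  item 8: 5
Sum = 4 + 1 + 5 = 10

10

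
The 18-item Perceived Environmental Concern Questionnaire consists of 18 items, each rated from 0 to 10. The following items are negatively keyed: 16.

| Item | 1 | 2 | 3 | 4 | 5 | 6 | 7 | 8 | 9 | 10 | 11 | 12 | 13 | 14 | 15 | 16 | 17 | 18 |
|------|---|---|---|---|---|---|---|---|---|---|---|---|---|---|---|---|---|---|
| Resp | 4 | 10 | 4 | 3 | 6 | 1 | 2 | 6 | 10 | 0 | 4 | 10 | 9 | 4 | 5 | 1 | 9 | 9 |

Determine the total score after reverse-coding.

Apply reverse scoring (reverse-coded value = 10 − response):
  item 16: 10 − 1 = 9
After reverse-coding: 4, 10, 4, 3, 6, 1, 2, 6, 10, 0, 4, 10, 9, 4, 5, 9, 9, 9
Total = 4 + 10 + 4 + 3 + 6 + 1 + 2 + 6 + 10 + 0 + 4 + 10 + 9 + 4 + 5 + 9 + 9 + 9 = 105

105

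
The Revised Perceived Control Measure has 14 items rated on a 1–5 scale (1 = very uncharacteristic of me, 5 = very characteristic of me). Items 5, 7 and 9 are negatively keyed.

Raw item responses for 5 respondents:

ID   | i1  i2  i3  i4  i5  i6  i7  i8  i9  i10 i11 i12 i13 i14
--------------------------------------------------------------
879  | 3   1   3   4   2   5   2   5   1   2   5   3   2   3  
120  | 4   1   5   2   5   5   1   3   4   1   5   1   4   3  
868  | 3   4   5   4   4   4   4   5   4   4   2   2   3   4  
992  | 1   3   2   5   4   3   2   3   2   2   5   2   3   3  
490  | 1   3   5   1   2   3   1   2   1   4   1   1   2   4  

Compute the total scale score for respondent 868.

Respondent 868 raw: 3, 4, 5, 4, 4, 4, 4, 5, 4, 4, 2, 2, 3, 4.
Reverse-coded (reverse-coded value = 6 − response):
  item 1: 3
  item 2: 4
  item 3: 5
  item 4: 4
  item 5: 6 − 4 = 2
  item 6: 4
  item 7: 6 − 4 = 2
  item 8: 5
  item 9: 6 − 4 = 2
  item 10: 4
  item 11: 2
  item 12: 2
  item 13: 3
  item 14: 4
Sum = 3 + 4 + 5 + 4 + 2 + 4 + 2 + 5 + 2 + 4 + 2 + 2 + 3 + 4 = 46

46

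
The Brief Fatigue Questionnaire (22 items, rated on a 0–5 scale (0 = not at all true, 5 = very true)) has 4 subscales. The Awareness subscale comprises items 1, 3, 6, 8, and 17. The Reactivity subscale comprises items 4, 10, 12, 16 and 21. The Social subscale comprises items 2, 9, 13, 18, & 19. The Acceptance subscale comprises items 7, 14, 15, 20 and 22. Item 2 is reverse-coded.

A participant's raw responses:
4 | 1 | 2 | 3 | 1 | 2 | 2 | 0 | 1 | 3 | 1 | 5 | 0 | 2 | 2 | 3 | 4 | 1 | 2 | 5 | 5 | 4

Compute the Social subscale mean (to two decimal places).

Social items: 2, 9, 13, 18, 19.
Of these, item 2 is reverse-coded; reverse-coded value = 5 − response.
  item 2: 5 − 1 = 4
  item 9: 1
  item 13: 0
  item 18: 1
  item 19: 2
Sum = 4 + 1 + 0 + 1 + 2 = 8
Mean = 8 / 5 = 1.60

1.60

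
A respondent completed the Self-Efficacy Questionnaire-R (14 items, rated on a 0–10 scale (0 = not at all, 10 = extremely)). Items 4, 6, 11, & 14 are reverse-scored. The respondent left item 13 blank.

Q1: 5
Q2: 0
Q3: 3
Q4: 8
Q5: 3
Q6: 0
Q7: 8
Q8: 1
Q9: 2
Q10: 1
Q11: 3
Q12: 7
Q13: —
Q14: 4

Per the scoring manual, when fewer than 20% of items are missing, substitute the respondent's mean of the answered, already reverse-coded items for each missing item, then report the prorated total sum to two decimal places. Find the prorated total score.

59.23

Reverse-coded (reverse-coded value = 10 − response):
  item 4: 10 − 8 = 2
  item 6: 10 − 0 = 10
  item 11: 10 − 3 = 7
  item 14: 10 − 4 = 6
Completed scored items (13 of 14): 5, 0, 3, 2, 3, 10, 8, 1, 2, 1, 7, 7, 6; sum = 55.
Person mean = 55 / 13 ≈ 4.2308
Prorated total = (55 / 13) × 14 = 59.23 (to 2 dp)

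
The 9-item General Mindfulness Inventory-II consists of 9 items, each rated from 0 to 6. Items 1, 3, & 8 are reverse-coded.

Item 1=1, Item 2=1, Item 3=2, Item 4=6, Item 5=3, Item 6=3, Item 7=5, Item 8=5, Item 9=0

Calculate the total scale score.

28

Raw sum = 26. Reverse-coded items: 1, 3, 8; their raw sum = 8.
Each reversal replaces raw with 6 − raw, changing the total by 6 − 2·raw per item.
Total = 26 + 3·6 − 2·8 = 26 + 18 − 16 = 28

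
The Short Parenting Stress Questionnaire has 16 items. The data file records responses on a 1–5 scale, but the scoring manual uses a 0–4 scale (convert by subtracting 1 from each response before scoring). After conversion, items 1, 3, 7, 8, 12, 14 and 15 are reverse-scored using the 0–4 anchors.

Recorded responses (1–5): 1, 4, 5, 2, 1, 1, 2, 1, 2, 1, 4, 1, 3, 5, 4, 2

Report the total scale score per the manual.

Convert to 0–4: 0, 3, 4, 1, 0, 0, 1, 0, 1, 0, 3, 0, 2, 4, 3, 1
Reverse-coded (reverse-coded value = 4 − response):
  item 1: 4 − 0 = 4
  item 3: 4 − 4 = 0
  item 7: 4 − 1 = 3
  item 8: 4 − 0 = 4
  item 12: 4 − 0 = 4
  item 14: 4 − 4 = 0
  item 15: 4 − 3 = 1
Scored: 4, 3, 0, 1, 0, 0, 3, 4, 1, 0, 3, 4, 2, 0, 1, 1
Total = 27

27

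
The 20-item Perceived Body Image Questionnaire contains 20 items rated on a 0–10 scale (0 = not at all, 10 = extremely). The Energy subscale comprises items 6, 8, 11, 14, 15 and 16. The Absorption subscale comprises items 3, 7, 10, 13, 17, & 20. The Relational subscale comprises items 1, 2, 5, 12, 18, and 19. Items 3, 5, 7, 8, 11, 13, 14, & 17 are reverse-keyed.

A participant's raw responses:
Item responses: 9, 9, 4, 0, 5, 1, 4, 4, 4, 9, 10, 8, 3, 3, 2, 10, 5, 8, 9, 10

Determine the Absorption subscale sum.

Absorption items: 3, 7, 10, 13, 17, 20.
Of these, items 3, 7, 13, & 17 are reverse-keyed; reversed = (0+10) − raw = 10 − raw.
  item 3: 10 − 4 = 6
  item 7: 10 − 4 = 6
  item 10: 9
  item 13: 10 − 3 = 7
  item 17: 10 − 5 = 5
  item 20: 10
Sum = 6 + 6 + 9 + 7 + 5 + 10 = 43

43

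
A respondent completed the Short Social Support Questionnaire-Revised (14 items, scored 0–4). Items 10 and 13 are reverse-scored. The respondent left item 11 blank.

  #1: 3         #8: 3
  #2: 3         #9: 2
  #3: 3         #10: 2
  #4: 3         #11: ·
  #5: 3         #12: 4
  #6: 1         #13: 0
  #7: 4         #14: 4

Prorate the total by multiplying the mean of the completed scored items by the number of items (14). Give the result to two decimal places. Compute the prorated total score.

42.00

Reverse-coded (on a 0–4 scale, reversed = 4 − raw):
  item 10: 4 − 2 = 2
  item 13: 4 − 0 = 4
Completed scored items (13 of 14): 3, 3, 3, 3, 3, 1, 4, 3, 2, 2, 4, 4, 4; sum = 39.
Person mean = 39 / 13 ≈ 3.0000
Prorated total = (39 / 13) × 14 = 42.00 (to 2 dp)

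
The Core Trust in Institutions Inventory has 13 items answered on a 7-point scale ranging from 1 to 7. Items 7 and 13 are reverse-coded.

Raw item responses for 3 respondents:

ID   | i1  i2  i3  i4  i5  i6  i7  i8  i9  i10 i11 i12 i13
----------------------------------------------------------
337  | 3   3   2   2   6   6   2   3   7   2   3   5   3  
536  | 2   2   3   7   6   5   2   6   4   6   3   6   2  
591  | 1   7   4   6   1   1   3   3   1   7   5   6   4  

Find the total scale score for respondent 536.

62

Respondent 536 raw: 2, 2, 3, 7, 6, 5, 2, 6, 4, 6, 3, 6, 2.
Reverse-coded (reverse-coded value = 8 − response):
  item 1: 2
  item 2: 2
  item 3: 3
  item 4: 7
  item 5: 6
  item 6: 5
  item 7: 8 − 2 = 6
  item 8: 6
  item 9: 4
  item 10: 6
  item 11: 3
  item 12: 6
  item 13: 8 − 2 = 6
Sum = 2 + 2 + 3 + 7 + 6 + 5 + 6 + 6 + 4 + 6 + 3 + 6 + 6 = 62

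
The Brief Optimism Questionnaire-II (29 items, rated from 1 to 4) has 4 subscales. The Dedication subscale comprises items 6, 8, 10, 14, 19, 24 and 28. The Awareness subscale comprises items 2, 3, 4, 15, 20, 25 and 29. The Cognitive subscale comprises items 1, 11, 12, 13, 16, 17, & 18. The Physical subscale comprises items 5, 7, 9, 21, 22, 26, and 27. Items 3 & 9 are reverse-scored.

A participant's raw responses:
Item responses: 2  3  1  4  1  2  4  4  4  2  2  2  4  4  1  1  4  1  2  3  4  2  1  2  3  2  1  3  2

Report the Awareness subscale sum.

20

Awareness items: 2, 3, 4, 15, 20, 25, 29.
Of these, item 3 is reverse-scored; on a 1–4 scale, reversed = 5 − raw.
  item 2: 3
  item 3: 5 − 1 = 4
  item 4: 4
  item 15: 1
  item 20: 3
  item 25: 3
  item 29: 2
Sum = 3 + 4 + 4 + 1 + 3 + 3 + 2 = 20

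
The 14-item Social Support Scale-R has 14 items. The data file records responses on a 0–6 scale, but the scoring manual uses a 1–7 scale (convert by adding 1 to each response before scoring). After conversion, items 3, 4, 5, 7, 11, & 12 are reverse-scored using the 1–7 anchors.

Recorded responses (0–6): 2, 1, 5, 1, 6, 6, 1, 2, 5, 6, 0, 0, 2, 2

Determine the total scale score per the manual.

63

Convert to 1–7: 3, 2, 6, 2, 7, 7, 2, 3, 6, 7, 1, 1, 3, 3
Reverse-coded (reverse-coded value = 8 − response):
  item 3: 8 − 6 = 2
  item 4: 8 − 2 = 6
  item 5: 8 − 7 = 1
  item 7: 8 − 2 = 6
  item 11: 8 − 1 = 7
  item 12: 8 − 1 = 7
Scored: 3, 2, 2, 6, 1, 7, 6, 3, 6, 7, 7, 7, 3, 3
Total = 63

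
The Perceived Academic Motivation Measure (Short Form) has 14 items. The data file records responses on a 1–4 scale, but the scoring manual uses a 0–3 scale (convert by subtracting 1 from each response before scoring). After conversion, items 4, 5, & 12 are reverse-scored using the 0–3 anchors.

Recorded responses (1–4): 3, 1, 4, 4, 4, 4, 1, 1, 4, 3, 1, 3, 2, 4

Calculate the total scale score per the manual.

Convert to 0–3: 2, 0, 3, 3, 3, 3, 0, 0, 3, 2, 0, 2, 1, 3
Reverse-coded (reversed = (0+3) − raw = 3 − raw):
  item 4: 3 − 3 = 0
  item 5: 3 − 3 = 0
  item 12: 3 − 2 = 1
Scored: 2, 0, 3, 0, 0, 3, 0, 0, 3, 2, 0, 1, 1, 3
Total = 18

18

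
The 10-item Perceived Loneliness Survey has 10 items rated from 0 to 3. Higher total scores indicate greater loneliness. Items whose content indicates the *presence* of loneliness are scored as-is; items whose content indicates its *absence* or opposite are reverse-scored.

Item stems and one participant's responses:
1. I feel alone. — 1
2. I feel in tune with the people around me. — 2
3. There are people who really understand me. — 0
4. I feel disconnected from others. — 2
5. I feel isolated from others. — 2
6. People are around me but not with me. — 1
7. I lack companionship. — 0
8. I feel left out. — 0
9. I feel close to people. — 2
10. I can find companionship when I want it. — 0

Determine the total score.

Items 2, 3, 9, 10 describe the absence/opposite of loneliness → reverse-score.
reverse-coded value = 3 − response.
  item 1: 1
  item 2: 3 − 2 = 1
  item 3: 3 − 0 = 3
  item 4: 2
  item 5: 2
  item 6: 1
  item 7: 0
  item 8: 0
  item 9: 3 − 2 = 1
  item 10: 3 − 0 = 3
Total = 1 + 1 + 3 + 2 + 2 + 1 + 0 + 0 + 1 + 3 = 14

14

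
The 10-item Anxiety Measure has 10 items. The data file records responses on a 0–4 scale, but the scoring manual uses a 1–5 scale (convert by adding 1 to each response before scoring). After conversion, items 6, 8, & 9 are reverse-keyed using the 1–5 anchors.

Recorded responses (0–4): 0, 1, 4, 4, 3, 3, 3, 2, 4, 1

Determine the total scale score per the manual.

Convert to 1–5: 1, 2, 5, 5, 4, 4, 4, 3, 5, 2
Reverse-coded (reverse-coded value = 6 − response):
  item 6: 6 − 4 = 2
  item 8: 6 − 3 = 3
  item 9: 6 − 5 = 1
Scored: 1, 2, 5, 5, 4, 2, 4, 3, 1, 2
Total = 29

29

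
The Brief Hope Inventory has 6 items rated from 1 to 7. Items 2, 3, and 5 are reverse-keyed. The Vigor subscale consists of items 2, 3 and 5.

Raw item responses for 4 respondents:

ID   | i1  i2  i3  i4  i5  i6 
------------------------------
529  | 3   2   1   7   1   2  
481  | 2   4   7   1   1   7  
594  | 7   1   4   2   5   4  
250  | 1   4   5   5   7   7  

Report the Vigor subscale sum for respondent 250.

8

Respondent 250 raw: 1, 4, 5, 5, 7, 7.
Vigor items: 2, 3, 5.
Reverse-coded (reversed = (1+7) − raw = 8 − raw):
  item 2: 8 − 4 = 4
  item 3: 8 − 5 = 3
  item 5: 8 − 7 = 1
Sum = 4 + 3 + 1 = 8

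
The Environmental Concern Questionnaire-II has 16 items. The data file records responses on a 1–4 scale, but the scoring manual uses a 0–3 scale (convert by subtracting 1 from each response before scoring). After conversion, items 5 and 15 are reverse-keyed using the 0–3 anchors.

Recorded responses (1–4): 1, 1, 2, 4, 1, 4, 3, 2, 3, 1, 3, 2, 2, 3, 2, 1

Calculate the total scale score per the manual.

Convert to 0–3: 0, 0, 1, 3, 0, 3, 2, 1, 2, 0, 2, 1, 1, 2, 1, 0
Reverse-coded (reversed = (0+3) − raw = 3 − raw):
  item 5: 3 − 0 = 3
  item 15: 3 − 1 = 2
Scored: 0, 0, 1, 3, 3, 3, 2, 1, 2, 0, 2, 1, 1, 2, 2, 0
Total = 23

23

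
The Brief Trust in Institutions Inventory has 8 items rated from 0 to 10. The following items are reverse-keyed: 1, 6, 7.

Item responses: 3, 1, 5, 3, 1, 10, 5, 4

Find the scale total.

Reversing items 1, 6, and 7 with 10 − raw:
Total = (10−3) + 1 + 5 + 3 + 1 + (10−10) + (10−5) + 4
      = 7 + 1 + 5 + 3 + 1 + 0 + 5 + 4 = 26

26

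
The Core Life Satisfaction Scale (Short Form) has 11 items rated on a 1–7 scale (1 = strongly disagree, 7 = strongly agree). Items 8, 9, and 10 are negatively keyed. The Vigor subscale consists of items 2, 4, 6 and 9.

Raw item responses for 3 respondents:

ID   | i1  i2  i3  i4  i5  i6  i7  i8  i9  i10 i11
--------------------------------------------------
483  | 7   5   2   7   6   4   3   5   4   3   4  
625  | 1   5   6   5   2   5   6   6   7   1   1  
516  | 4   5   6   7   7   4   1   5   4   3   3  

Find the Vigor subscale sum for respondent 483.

Respondent 483 raw: 7, 5, 2, 7, 6, 4, 3, 5, 4, 3, 4.
Vigor items: 2, 4, 6, 9.
Reverse-coded (reversed = (1+7) − raw = 8 − raw):
  item 2: 5
  item 4: 7
  item 6: 4
  item 9: 8 − 4 = 4
Sum = 5 + 7 + 4 + 4 = 20

20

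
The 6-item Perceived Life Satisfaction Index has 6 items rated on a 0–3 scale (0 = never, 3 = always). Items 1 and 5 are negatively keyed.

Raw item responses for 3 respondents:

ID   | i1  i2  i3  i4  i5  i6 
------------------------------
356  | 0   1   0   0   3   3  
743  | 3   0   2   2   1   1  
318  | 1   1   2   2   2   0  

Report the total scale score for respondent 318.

Respondent 318 raw: 1, 1, 2, 2, 2, 0.
Reverse-coded (on a 0–3 scale, reversed = 3 − raw):
  item 1: 3 − 1 = 2
  item 2: 1
  item 3: 2
  item 4: 2
  item 5: 3 − 2 = 1
  item 6: 0
Sum = 2 + 1 + 2 + 2 + 1 + 0 = 8

8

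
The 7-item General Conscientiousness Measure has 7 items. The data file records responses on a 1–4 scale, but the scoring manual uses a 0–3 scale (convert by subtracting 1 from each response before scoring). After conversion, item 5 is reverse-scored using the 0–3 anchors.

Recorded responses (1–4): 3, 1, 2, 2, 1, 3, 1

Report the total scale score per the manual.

Convert to 0–3: 2, 0, 1, 1, 0, 2, 0
Reverse-coded (reverse-coded value = 3 − response):
  item 5: 3 − 0 = 3
Scored: 2, 0, 1, 1, 3, 2, 0
Total = 9

9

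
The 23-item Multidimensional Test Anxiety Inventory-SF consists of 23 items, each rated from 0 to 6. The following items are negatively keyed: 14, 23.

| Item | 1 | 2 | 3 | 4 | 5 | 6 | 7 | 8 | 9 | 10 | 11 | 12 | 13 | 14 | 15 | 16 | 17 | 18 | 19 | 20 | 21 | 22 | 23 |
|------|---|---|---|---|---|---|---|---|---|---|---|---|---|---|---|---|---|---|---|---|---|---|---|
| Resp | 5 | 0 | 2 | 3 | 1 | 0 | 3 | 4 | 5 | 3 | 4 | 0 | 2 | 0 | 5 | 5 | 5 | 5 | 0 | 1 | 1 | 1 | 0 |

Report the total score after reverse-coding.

Reverse-coded items (on a 0–6 scale, reversed = 6 − raw):
  item 14: 6 − 0 = 6
  item 23: 6 − 0 = 6
Scored items: 5, 0, 2, 3, 1, 0, 3, 4, 5, 3, 4, 0, 2, 6, 5, 5, 5, 5, 0, 1, 1, 1, 6
Total = 5 + 0 + 2 + 3 + 1 + 0 + 3 + 4 + 5 + 3 + 4 + 0 + 2 + 6 + 5 + 5 + 5 + 5 + 0 + 1 + 1 + 1 + 6 = 67

67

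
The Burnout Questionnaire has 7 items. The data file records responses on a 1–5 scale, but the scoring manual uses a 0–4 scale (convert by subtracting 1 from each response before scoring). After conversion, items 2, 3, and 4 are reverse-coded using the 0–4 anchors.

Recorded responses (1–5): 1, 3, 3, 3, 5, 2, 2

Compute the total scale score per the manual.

Convert to 0–4: 0, 2, 2, 2, 4, 1, 1
Reverse-coded (reverse-coded value = 4 − response):
  item 2: 4 − 2 = 2
  item 3: 4 − 2 = 2
  item 4: 4 − 2 = 2
Scored: 0, 2, 2, 2, 4, 1, 1
Total = 12

12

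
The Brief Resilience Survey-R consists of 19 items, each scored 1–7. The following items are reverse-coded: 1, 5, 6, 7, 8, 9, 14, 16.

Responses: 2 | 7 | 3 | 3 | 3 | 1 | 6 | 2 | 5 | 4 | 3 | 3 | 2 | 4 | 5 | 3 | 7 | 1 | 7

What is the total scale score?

83

Reversing items 1, 5, 6, 7, 8, 9, 14, and 16 with 8 − raw:
Total = (8−2) + 7 + 3 + 3 + (8−3) + (8−1) + (8−6) + (8−2) + (8−5) + 4 + 3 + 3 + 2 + (8−4) + 5 + (8−3) + 7 + 1 + 7
      = 6 + 7 + 3 + 3 + 5 + 7 + 2 + 6 + 3 + 4 + 3 + 3 + 2 + 4 + 5 + 5 + 7 + 1 + 7 = 83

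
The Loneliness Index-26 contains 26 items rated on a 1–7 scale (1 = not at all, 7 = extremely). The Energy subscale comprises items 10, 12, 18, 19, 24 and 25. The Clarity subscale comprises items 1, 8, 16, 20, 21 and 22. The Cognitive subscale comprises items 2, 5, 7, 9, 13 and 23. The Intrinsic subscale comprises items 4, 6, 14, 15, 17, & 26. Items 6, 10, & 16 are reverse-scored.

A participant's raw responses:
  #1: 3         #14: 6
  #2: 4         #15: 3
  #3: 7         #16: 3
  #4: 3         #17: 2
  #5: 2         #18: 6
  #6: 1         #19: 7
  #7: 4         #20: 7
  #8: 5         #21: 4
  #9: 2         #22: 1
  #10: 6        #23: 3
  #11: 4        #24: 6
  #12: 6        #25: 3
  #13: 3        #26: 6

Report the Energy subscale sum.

Energy items: 10, 12, 18, 19, 24, 25.
Of these, item 10 is reverse-scored; on a 1–7 scale, reversed = 8 − raw.
  item 10: 8 − 6 = 2
  item 12: 6
  item 18: 6
  item 19: 7
  item 24: 6
  item 25: 3
Sum = 2 + 6 + 6 + 7 + 6 + 3 = 30

30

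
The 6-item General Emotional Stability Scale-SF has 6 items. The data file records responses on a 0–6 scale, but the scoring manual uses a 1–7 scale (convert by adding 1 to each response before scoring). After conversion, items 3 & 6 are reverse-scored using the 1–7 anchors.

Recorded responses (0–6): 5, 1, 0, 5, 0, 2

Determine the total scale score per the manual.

Convert to 1–7: 6, 2, 1, 6, 1, 3
Reverse-coded (on a 1–7 scale, reversed = 8 − raw):
  item 3: 8 − 1 = 7
  item 6: 8 − 3 = 5
Scored: 6, 2, 7, 6, 1, 5
Total = 27

27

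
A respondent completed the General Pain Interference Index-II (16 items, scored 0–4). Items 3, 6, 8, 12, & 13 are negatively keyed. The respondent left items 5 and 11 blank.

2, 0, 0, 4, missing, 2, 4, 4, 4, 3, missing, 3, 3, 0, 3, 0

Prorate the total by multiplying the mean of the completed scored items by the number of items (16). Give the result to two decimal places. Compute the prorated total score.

Reverse-coded (on a 0–4 scale, reversed = 4 − raw):
  item 3: 4 − 0 = 4
  item 6: 4 − 2 = 2
  item 8: 4 − 4 = 0
  item 12: 4 − 3 = 1
  item 13: 4 − 3 = 1
Completed scored items (14 of 16): 2, 0, 4, 4, 2, 4, 0, 4, 3, 1, 1, 0, 3, 0; sum = 28.
Person mean = 28 / 14 ≈ 2.0000
Prorated total = (28 / 14) × 16 = 32.00 (to 2 dp)

32.00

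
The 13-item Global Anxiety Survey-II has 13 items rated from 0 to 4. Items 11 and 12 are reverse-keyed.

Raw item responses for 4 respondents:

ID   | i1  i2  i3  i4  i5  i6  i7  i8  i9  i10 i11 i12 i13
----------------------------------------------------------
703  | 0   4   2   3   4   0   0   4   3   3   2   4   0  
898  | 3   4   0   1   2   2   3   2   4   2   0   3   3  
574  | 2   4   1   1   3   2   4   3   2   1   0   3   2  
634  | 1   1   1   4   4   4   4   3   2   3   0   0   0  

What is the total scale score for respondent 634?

Respondent 634 raw: 1, 1, 1, 4, 4, 4, 4, 3, 2, 3, 0, 0, 0.
Reverse-coded (on a 0–4 scale, reversed = 4 − raw):
  item 1: 1
  item 2: 1
  item 3: 1
  item 4: 4
  item 5: 4
  item 6: 4
  item 7: 4
  item 8: 3
  item 9: 2
  item 10: 3
  item 11: 4 − 0 = 4
  item 12: 4 − 0 = 4
  item 13: 0
Sum = 1 + 1 + 1 + 4 + 4 + 4 + 4 + 3 + 2 + 3 + 4 + 4 + 0 = 35

35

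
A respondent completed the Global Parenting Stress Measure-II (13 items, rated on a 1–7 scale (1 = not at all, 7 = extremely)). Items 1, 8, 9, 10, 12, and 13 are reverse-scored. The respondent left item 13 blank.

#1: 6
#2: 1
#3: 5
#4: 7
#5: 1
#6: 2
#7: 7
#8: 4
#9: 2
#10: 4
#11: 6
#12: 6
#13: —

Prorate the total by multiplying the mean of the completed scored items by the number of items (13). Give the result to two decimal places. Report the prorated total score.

Reverse-coded (reverse-coded value = 8 − response):
  item 1: 8 − 6 = 2
  item 8: 8 − 4 = 4
  item 9: 8 − 2 = 6
  item 10: 8 − 4 = 4
  item 12: 8 − 6 = 2
Completed scored items (12 of 13): 2, 1, 5, 7, 1, 2, 7, 4, 6, 4, 6, 2; sum = 47.
Person mean = 47 / 12 ≈ 3.9167
Prorated total = (47 / 12) × 13 = 50.92 (to 2 dp)

50.92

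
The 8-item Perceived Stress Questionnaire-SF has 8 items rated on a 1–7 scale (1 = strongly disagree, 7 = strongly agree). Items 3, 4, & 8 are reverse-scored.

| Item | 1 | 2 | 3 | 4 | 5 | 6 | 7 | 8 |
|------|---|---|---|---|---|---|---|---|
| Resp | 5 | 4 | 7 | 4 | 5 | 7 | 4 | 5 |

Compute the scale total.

33

Reverse-scored items use 8 − raw:
  item 3: 8 − 7 = 1
  item 4: 8 − 4 = 4
  item 8: 8 − 5 = 3
Scored responses: 5, 4, 1, 4, 5, 7, 4, 3
Total = 5 + 4 + 1 + 4 + 5 + 7 + 4 + 3 = 33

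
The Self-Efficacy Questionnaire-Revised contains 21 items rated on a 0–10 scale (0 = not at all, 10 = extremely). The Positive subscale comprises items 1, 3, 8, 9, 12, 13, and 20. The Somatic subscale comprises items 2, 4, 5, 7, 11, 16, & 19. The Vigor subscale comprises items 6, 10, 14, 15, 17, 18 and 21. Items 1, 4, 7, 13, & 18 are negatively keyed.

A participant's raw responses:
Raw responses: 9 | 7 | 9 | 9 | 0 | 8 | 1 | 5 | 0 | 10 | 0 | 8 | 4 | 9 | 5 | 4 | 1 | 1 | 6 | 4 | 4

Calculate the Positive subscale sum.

Positive items: 1, 3, 8, 9, 12, 13, 20.
Of these, items 1 & 13 are negatively keyed; reversed = (0+10) − raw = 10 − raw.
  item 1: 10 − 9 = 1
  item 3: 9
  item 8: 5
  item 9: 0
  item 12: 8
  item 13: 10 − 4 = 6
  item 20: 4
Sum = 1 + 9 + 5 + 0 + 8 + 6 + 4 = 33

33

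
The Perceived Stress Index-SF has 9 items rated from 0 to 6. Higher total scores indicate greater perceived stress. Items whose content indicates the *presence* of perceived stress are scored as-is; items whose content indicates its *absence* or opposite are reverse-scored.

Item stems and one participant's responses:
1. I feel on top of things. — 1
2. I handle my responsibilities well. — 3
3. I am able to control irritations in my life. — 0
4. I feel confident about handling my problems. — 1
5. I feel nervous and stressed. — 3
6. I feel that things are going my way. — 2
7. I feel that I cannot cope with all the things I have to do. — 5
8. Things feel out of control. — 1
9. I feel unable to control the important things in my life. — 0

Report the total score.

32

Items 1, 2, 3, 4, 6 describe the absence/opposite of perceived stress → reverse-score.
reverse-coded value = 6 − response.
  item 1: 6 − 1 = 5
  item 2: 6 − 3 = 3
  item 3: 6 − 0 = 6
  item 4: 6 − 1 = 5
  item 5: 3
  item 6: 6 − 2 = 4
  item 7: 5
  item 8: 1
  item 9: 0
Total = 5 + 3 + 6 + 5 + 3 + 4 + 5 + 1 + 0 = 32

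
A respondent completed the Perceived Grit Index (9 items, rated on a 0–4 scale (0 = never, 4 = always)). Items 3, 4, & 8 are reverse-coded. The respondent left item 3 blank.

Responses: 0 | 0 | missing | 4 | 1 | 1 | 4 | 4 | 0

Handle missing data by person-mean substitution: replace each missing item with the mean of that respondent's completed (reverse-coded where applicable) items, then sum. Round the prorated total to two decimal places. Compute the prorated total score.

Reverse-coded (reversed = (0+4) − raw = 4 − raw):
  item 4: 4 − 4 = 0
  item 8: 4 − 4 = 0
Completed scored items (8 of 9): 0, 0, 0, 1, 1, 4, 0, 0; sum = 6.
Person mean = 6 / 8 ≈ 0.7500
Prorated total = (6 / 8) × 9 = 6.75 (to 2 dp)

6.75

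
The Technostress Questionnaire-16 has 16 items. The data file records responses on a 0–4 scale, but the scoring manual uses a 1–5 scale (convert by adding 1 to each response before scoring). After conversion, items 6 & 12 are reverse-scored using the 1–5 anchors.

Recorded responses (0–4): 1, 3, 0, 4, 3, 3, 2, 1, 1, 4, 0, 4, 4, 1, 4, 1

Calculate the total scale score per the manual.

46

Convert to 1–5: 2, 4, 1, 5, 4, 4, 3, 2, 2, 5, 1, 5, 5, 2, 5, 2
Reverse-coded (reverse-coded value = 6 − response):
  item 6: 6 − 4 = 2
  item 12: 6 − 5 = 1
Scored: 2, 4, 1, 5, 4, 2, 3, 2, 2, 5, 1, 1, 5, 2, 5, 2
Total = 46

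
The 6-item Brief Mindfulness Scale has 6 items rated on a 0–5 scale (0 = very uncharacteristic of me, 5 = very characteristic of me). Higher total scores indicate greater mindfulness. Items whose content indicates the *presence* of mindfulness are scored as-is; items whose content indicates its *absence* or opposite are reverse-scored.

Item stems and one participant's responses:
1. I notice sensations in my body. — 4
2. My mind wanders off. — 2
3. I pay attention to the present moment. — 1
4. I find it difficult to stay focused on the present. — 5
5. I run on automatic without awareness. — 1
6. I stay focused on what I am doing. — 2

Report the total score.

Items 2, 4, 5 describe the absence/opposite of mindfulness → reverse-score.
reversed = (0+5) − raw = 5 − raw.
  item 1: 4
  item 2: 5 − 2 = 3
  item 3: 1
  item 4: 5 − 5 = 0
  item 5: 5 − 1 = 4
  item 6: 2
Total = 4 + 3 + 1 + 0 + 4 + 2 = 14

14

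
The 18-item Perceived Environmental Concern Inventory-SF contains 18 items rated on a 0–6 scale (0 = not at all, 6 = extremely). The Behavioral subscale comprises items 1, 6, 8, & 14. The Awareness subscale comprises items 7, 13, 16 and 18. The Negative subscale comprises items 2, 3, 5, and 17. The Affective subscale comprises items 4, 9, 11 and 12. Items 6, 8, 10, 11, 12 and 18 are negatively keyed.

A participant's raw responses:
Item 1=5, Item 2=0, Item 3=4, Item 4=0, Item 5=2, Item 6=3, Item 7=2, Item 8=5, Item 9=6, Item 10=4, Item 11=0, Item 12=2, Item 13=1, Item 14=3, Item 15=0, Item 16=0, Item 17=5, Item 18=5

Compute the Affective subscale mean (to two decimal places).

Affective items: 4, 9, 11, 12.
Of these, items 11 and 12 are negatively keyed; on a 0–6 scale, reversed = 6 − raw.
  item 4: 0
  item 9: 6
  item 11: 6 − 0 = 6
  item 12: 6 − 2 = 4
Sum = 0 + 6 + 6 + 4 = 16
Mean = 16 / 4 = 4.00

4.00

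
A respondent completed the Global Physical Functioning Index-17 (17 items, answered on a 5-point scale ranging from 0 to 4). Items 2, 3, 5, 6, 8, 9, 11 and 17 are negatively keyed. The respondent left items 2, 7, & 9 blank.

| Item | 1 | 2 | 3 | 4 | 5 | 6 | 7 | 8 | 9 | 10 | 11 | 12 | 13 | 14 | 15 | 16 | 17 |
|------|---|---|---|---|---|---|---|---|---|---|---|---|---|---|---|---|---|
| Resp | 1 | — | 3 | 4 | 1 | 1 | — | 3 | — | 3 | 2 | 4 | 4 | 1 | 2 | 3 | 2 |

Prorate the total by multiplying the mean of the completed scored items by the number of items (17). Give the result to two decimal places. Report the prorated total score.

Reverse-coded (reverse-coded value = 4 − response):
  item 3: 4 − 3 = 1
  item 5: 4 − 1 = 3
  item 6: 4 − 1 = 3
  item 8: 4 − 3 = 1
  item 11: 4 − 2 = 2
  item 17: 4 − 2 = 2
Completed scored items (14 of 17): 1, 1, 4, 3, 3, 1, 3, 2, 4, 4, 1, 2, 3, 2; sum = 34.
Person mean = 34 / 14 ≈ 2.4286
Prorated total = (34 / 14) × 17 = 41.29 (to 2 dp)

41.29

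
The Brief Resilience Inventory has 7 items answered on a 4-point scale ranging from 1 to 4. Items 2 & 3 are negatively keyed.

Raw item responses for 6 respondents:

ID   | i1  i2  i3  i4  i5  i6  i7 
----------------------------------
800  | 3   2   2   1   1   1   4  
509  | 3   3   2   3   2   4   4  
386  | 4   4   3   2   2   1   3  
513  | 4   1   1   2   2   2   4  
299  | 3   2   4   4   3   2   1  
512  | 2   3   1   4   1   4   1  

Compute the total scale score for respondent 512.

18

Respondent 512 raw: 2, 3, 1, 4, 1, 4, 1.
Reverse-coded (reverse-coded value = 5 − response):
  item 1: 2
  item 2: 5 − 3 = 2
  item 3: 5 − 1 = 4
  item 4: 4
  item 5: 1
  item 6: 4
  item 7: 1
Sum = 2 + 2 + 4 + 4 + 1 + 4 + 1 = 18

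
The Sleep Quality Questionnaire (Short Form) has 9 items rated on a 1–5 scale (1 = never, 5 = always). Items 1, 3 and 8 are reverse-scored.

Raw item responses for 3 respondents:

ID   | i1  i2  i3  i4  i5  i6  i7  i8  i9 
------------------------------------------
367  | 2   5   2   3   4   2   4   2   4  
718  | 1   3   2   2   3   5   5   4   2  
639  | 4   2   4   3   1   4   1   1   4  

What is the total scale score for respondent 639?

Respondent 639 raw: 4, 2, 4, 3, 1, 4, 1, 1, 4.
Reverse-coded (reversed = (1+5) − raw = 6 − raw):
  item 1: 6 − 4 = 2
  item 2: 2
  item 3: 6 − 4 = 2
  item 4: 3
  item 5: 1
  item 6: 4
  item 7: 1
  item 8: 6 − 1 = 5
  item 9: 4
Sum = 2 + 2 + 2 + 3 + 1 + 4 + 1 + 5 + 4 = 24

24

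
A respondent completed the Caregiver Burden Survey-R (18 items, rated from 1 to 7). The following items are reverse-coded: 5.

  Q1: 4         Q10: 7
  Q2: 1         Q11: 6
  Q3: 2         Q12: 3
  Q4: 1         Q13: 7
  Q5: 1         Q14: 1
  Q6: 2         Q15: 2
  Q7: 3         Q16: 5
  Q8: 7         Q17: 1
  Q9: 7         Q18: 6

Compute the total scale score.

Apply reverse scoring (on a 1–7 scale, reversed = 8 − raw):
  item 5: 8 − 1 = 7
Scored responses: 4, 1, 2, 1, 7, 2, 3, 7, 7, 7, 6, 3, 7, 1, 2, 5, 1, 6
Total = 4 + 1 + 2 + 1 + 7 + 2 + 3 + 7 + 7 + 7 + 6 + 3 + 7 + 1 + 2 + 5 + 1 + 6 = 72

72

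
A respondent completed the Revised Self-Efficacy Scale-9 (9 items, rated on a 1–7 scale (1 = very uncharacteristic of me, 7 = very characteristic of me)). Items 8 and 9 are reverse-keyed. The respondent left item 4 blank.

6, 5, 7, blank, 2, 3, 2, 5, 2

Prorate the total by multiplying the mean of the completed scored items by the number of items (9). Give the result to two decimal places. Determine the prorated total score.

Reverse-coded (on a 1–7 scale, reversed = 8 − raw):
  item 8: 8 − 5 = 3
  item 9: 8 − 2 = 6
Completed scored items (8 of 9): 6, 5, 7, 2, 3, 2, 3, 6; sum = 34.
Person mean = 34 / 8 ≈ 4.2500
Prorated total = (34 / 8) × 9 = 38.25 (to 2 dp)

38.25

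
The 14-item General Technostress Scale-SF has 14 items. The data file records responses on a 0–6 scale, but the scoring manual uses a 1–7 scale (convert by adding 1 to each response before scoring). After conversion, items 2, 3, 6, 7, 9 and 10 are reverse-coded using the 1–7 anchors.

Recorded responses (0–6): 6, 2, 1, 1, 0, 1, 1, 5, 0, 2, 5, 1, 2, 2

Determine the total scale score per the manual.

Convert to 1–7: 7, 3, 2, 2, 1, 2, 2, 6, 1, 3, 6, 2, 3, 3
Reverse-coded (reversed = (1+7) − raw = 8 − raw):
  item 2: 8 − 3 = 5
  item 3: 8 − 2 = 6
  item 6: 8 − 2 = 6
  item 7: 8 − 2 = 6
  item 9: 8 − 1 = 7
  item 10: 8 − 3 = 5
Scored: 7, 5, 6, 2, 1, 6, 6, 6, 7, 5, 6, 2, 3, 3
Total = 65

65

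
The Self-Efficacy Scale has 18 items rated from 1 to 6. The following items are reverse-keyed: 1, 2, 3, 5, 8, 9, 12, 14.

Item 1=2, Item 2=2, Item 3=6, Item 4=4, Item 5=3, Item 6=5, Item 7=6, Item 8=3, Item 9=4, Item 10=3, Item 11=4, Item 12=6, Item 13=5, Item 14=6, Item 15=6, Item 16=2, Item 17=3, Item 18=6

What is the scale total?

68

Reversing items 1, 2, 3, 5, 8, 9, 12, and 14 with 7 − raw:
Total = (7−2) + (7−2) + (7−6) + 4 + (7−3) + 5 + 6 + (7−3) + (7−4) + 3 + 4 + (7−6) + 5 + (7−6) + 6 + 2 + 3 + 6
      = 5 + 5 + 1 + 4 + 4 + 5 + 6 + 4 + 3 + 3 + 4 + 1 + 5 + 1 + 6 + 2 + 3 + 6 = 68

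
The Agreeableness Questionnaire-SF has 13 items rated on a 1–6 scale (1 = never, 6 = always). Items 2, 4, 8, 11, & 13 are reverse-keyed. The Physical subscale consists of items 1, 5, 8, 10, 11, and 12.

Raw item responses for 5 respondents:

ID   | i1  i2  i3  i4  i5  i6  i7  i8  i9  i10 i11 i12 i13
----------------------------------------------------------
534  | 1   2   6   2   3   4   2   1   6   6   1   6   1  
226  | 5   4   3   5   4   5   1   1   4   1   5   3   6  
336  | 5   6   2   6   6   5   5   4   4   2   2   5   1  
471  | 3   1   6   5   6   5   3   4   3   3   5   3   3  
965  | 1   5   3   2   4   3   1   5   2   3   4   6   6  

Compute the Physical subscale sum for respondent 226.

Respondent 226 raw: 5, 4, 3, 5, 4, 5, 1, 1, 4, 1, 5, 3, 6.
Physical items: 1, 5, 8, 10, 11, 12.
Reverse-coded (reversed = (1+6) − raw = 7 − raw):
  item 1: 5
  item 5: 4
  item 8: 7 − 1 = 6
  item 10: 1
  item 11: 7 − 5 = 2
  item 12: 3
Sum = 5 + 4 + 6 + 1 + 2 + 3 = 21

21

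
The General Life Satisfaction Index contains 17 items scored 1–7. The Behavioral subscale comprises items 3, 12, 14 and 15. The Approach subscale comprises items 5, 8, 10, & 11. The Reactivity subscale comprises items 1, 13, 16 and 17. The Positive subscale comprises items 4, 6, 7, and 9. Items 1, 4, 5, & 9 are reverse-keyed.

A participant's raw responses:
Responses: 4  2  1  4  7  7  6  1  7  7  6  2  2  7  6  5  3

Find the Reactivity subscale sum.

14

Reactivity items: 1, 13, 16, 17.
Of these, item 1 is reverse-keyed; on a 1–7 scale, reversed = 8 − raw.
  item 1: 8 − 4 = 4
  item 13: 2
  item 16: 5
  item 17: 3
Sum = 4 + 2 + 5 + 3 = 14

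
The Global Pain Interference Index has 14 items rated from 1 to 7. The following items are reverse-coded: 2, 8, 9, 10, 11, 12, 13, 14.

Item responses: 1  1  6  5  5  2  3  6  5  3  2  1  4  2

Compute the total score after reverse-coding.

62

Reverse-coded items use 8 − raw:
  item 2: 8 − 1 = 7
  item 8: 8 − 6 = 2
  item 9: 8 − 5 = 3
  item 10: 8 − 3 = 5
  item 11: 8 − 2 = 6
  item 12: 8 − 1 = 7
  item 13: 8 − 4 = 4
  item 14: 8 − 2 = 6
After reverse-coding: 1, 7, 6, 5, 5, 2, 3, 2, 3, 5, 6, 7, 4, 6
Total = 1 + 7 + 6 + 5 + 5 + 2 + 3 + 2 + 3 + 5 + 6 + 7 + 4 + 6 = 62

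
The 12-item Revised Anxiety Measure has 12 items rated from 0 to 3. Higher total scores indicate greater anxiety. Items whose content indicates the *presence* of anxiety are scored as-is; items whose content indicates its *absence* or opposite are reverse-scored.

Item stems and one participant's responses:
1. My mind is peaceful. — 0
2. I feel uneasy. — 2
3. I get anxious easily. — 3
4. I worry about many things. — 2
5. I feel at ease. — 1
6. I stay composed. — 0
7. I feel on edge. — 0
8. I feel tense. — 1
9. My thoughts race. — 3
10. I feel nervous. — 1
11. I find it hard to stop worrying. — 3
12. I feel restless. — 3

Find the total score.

Items 1, 5, 6 describe the absence/opposite of anxiety → reverse-score.
reversed = (0+3) − raw = 3 − raw.
  item 1: 3 − 0 = 3
  item 2: 2
  item 3: 3
  item 4: 2
  item 5: 3 − 1 = 2
  item 6: 3 − 0 = 3
  item 7: 0
  item 8: 1
  item 9: 3
  item 10: 1
  item 11: 3
  item 12: 3
Total = 3 + 2 + 3 + 2 + 2 + 3 + 0 + 1 + 3 + 1 + 3 + 3 = 26

26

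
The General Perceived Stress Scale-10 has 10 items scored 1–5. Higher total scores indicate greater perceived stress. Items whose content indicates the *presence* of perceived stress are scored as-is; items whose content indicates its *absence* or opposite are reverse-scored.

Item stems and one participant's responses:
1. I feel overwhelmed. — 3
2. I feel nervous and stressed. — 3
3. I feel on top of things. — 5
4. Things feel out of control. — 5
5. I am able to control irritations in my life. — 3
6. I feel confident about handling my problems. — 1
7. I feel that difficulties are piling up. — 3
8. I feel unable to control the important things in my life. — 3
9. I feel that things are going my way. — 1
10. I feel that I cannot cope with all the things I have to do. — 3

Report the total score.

34

Items 3, 5, 6, 9 describe the absence/opposite of perceived stress → reverse-score.
reversed = (1+5) − raw = 6 − raw.
  item 1: 3
  item 2: 3
  item 3: 6 − 5 = 1
  item 4: 5
  item 5: 6 − 3 = 3
  item 6: 6 − 1 = 5
  item 7: 3
  item 8: 3
  item 9: 6 − 1 = 5
  item 10: 3
Total = 3 + 3 + 1 + 5 + 3 + 5 + 3 + 3 + 5 + 3 = 34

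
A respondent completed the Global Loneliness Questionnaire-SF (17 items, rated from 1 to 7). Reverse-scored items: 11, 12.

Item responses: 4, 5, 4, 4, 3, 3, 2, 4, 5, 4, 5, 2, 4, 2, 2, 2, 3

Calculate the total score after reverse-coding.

Raw sum = 58. Reverse-scored items: 11, 12; their raw sum = 7.
Each reversal replaces raw with 8 − raw, changing the total by 8 − 2·raw per item.
Total = 58 + 2·8 − 2·7 = 58 + 16 − 14 = 60

60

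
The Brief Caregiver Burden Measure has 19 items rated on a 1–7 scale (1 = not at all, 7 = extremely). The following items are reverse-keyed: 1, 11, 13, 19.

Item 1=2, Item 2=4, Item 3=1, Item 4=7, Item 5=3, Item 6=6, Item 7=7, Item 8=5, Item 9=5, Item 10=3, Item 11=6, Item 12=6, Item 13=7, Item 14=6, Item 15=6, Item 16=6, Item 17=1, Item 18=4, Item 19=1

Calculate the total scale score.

Reversing items 1, 11, 13, and 19 with 8 − raw:
Total = (8−2) + 4 + 1 + 7 + 3 + 6 + 7 + 5 + 5 + 3 + (8−6) + 6 + (8−7) + 6 + 6 + 6 + 1 + 4 + (8−1)
      = 6 + 4 + 1 + 7 + 3 + 6 + 7 + 5 + 5 + 3 + 2 + 6 + 1 + 6 + 6 + 6 + 1 + 4 + 7 = 86

86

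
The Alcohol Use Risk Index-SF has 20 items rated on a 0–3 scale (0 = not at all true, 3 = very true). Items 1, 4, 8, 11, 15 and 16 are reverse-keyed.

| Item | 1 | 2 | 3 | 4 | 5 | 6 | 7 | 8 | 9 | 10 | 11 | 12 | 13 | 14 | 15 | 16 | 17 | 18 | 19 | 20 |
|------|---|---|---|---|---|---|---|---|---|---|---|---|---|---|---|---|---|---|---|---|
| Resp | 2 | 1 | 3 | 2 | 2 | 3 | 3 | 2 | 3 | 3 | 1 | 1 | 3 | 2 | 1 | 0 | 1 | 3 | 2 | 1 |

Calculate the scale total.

41

Raw sum = 39. Reverse-keyed items: 1, 4, 8, 11, 15, 16; their raw sum = 8.
Each reversal replaces raw with 3 − raw, changing the total by 3 − 2·raw per item.
Total = 39 + 6·3 − 2·8 = 39 + 18 − 16 = 41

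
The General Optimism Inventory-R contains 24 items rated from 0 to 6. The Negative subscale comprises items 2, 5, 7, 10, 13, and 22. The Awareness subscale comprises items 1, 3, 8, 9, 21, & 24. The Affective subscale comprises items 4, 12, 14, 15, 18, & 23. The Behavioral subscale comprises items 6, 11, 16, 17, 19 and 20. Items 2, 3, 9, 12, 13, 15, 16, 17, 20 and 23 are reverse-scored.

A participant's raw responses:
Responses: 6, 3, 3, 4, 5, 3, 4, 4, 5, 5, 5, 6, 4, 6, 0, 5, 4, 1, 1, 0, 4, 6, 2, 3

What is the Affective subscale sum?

21

Affective items: 4, 12, 14, 15, 18, 23.
Of these, items 12, 15, & 23 are reverse-scored; reversed = (0+6) − raw = 6 − raw.
  item 4: 4
  item 12: 6 − 6 = 0
  item 14: 6
  item 15: 6 − 0 = 6
  item 18: 1
  item 23: 6 − 2 = 4
Sum = 4 + 0 + 6 + 6 + 1 + 4 = 21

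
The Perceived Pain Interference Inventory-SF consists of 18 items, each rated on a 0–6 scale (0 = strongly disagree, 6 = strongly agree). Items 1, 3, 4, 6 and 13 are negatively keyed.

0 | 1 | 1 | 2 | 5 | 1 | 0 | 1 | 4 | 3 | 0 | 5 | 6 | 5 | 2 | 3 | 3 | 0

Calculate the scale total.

Reverse-coded items (reversed = (0+6) − raw = 6 − raw):
  item 1: 6 − 0 = 6
  item 3: 6 − 1 = 5
  item 4: 6 − 2 = 4
  item 6: 6 − 1 = 5
  item 13: 6 − 6 = 0
Scored responses: 6, 1, 5, 4, 5, 5, 0, 1, 4, 3, 0, 5, 0, 5, 2, 3, 3, 0
Total = 6 + 1 + 5 + 4 + 5 + 5 + 0 + 1 + 4 + 3 + 0 + 5 + 0 + 5 + 2 + 3 + 3 + 0 = 52

52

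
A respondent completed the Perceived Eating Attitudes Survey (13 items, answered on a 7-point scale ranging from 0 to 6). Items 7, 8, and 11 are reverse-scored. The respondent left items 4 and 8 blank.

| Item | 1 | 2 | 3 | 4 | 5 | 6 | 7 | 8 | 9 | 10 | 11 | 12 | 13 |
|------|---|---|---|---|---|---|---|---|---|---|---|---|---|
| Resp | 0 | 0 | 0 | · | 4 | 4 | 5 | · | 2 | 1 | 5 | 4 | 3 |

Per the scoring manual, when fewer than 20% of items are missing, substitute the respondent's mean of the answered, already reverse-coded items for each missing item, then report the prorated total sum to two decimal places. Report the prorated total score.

23.64

Reverse-coded (on a 0–6 scale, reversed = 6 − raw):
  item 7: 6 − 5 = 1
  item 11: 6 − 5 = 1
Completed scored items (11 of 13): 0, 0, 0, 4, 4, 1, 2, 1, 1, 4, 3; sum = 20.
Person mean = 20 / 11 ≈ 1.8182
Prorated total = (20 / 11) × 13 = 23.64 (to 2 dp)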